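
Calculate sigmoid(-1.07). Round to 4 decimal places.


sigmoid(z) = 1 / (1 + exp(-z))
exp(-(-1.07)) = exp(1.07) = 2.9154
1 + 2.9154 = 3.9154
1 / 3.9154 = 0.2554

0.2554


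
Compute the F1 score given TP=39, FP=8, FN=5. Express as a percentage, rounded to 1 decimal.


Precision = TP / (TP + FP) = 39 / 47 = 0.8298
Recall = TP / (TP + FN) = 39 / 44 = 0.8864
F1 = 2 * P * R / (P + R)
= 2 * 0.8298 * 0.8864 / (0.8298 + 0.8864)
= 1.471 / 1.7162
= 0.8571
As percentage: 85.7%

85.7


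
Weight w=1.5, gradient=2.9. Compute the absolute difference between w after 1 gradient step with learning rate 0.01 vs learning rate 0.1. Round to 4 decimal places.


With lr=0.01: w_new = 1.5 - 0.01 * 2.9 = 1.471
With lr=0.1: w_new = 1.5 - 0.1 * 2.9 = 1.21
Absolute difference = |1.471 - 1.21|
= 0.2610

0.2610


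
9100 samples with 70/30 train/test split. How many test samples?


Train samples = 9100 * 70% = 6370
Test samples = 9100 - 6370
= 2730

2730


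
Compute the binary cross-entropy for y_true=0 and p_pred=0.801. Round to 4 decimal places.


For y=0: Loss = -log(1-p)
= -log(1 - 0.801)
= -log(0.199)
= -(-1.6145)
= 1.6145

1.6145


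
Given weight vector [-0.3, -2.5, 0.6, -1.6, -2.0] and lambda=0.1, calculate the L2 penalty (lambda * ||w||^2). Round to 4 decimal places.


Squaring each weight:
(-0.3)^2 = 0.09
(-2.5)^2 = 6.25
0.6^2 = 0.36
(-1.6)^2 = 2.56
(-2.0)^2 = 4.0
Sum of squares = 13.26
Penalty = 0.1 * 13.26 = 1.3260

1.3260


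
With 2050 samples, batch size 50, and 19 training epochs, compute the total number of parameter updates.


Iterations per epoch = 2050 / 50 = 41
Total updates = iterations_per_epoch * epochs
= 41 * 19
= 779

779


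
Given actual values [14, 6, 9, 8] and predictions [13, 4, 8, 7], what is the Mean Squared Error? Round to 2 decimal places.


Differences: [1, 2, 1, 1]
Squared errors: [1, 4, 1, 1]
Sum of squared errors = 7
MSE = 7 / 4 = 1.75

1.75


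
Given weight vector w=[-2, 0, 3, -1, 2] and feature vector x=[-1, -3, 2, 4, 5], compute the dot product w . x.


Element-wise products:
-2 * -1 = 2
0 * -3 = 0
3 * 2 = 6
-1 * 4 = -4
2 * 5 = 10
Sum = 2 + 0 + 6 + -4 + 10
= 14

14


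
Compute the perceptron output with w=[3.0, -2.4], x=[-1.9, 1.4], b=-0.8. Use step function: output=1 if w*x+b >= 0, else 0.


z = w . x + b
= 3.0*-1.9 + -2.4*1.4 + -0.8
= -5.7 + -3.36 + -0.8
= -9.06 + -0.8
= -9.86
Since z = -9.86 < 0, output = 0

0


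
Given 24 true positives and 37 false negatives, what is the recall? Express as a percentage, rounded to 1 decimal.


Recall = TP / (TP + FN) * 100
= 24 / (24 + 37)
= 24 / 61
= 0.3934
= 39.3%

39.3


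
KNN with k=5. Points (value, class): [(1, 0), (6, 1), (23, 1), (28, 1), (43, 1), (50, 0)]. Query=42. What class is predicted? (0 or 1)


Distances from query 42:
Point 43 (class 1): distance = 1
Point 50 (class 0): distance = 8
Point 28 (class 1): distance = 14
Point 23 (class 1): distance = 19
Point 6 (class 1): distance = 36
K=5 nearest neighbors: classes = [1, 0, 1, 1, 1]
Votes for class 1: 4 / 5
Majority vote => class 1

1


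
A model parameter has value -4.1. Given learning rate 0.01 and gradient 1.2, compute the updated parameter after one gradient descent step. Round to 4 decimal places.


w_new = w_old - lr * gradient
= -4.1 - 0.01 * 1.2
= -4.1 - (0.012)
= -4.1120

-4.1120


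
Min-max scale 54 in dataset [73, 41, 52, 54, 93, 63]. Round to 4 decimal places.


Min = 41, Max = 93
Range = 93 - 41 = 52
Scaled = (x - min) / (max - min)
= (54 - 41) / 52
= 13 / 52
= 0.2500

0.2500


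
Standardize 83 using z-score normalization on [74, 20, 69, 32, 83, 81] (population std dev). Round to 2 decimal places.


Mean = (74 + 20 + 69 + 32 + 83 + 81) / 6 = 59.8333
Variance = sum((x_i - mean)^2) / n = 605.1389
Std = sqrt(605.1389) = 24.5996
Z = (x - mean) / std
= (83 - 59.8333) / 24.5996
= 23.1667 / 24.5996
= 0.94

0.94


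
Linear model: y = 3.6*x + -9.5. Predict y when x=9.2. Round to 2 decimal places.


y = 3.6 * 9.2 + (-9.5)
= 33.12 + (-9.5)
= 23.62

23.62


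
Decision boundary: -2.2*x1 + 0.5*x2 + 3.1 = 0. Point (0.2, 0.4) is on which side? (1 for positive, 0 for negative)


Compute -2.2 * 0.2 + 0.5 * 0.4 + 3.1
= -0.44 + 0.2 + 3.1
= 2.86
Since 2.86 >= 0, the point is on the positive side.

1


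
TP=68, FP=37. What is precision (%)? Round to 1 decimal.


Precision = TP / (TP + FP) * 100
= 68 / (68 + 37)
= 68 / 105
= 0.6476
= 64.8%

64.8


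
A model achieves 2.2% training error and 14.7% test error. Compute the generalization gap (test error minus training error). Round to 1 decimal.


Generalization gap = test_error - train_error
= 14.7 - 2.2
= 12.5%
A large gap suggests overfitting.

12.5


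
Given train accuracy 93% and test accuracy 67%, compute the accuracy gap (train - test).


Gap = train_accuracy - test_accuracy
= 93 - 67
= 26%
This large gap strongly indicates overfitting.

26


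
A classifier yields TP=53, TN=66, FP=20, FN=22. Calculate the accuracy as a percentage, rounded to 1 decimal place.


Accuracy = (TP + TN) / (TP + TN + FP + FN) * 100
= (53 + 66) / (53 + 66 + 20 + 22)
= 119 / 161
= 0.7391
= 73.9%

73.9


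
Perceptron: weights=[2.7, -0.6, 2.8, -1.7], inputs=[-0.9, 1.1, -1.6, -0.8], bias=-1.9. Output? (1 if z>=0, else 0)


z = w . x + b
= 2.7*-0.9 + -0.6*1.1 + 2.8*-1.6 + -1.7*-0.8 + -1.9
= -2.43 + -0.66 + -4.48 + 1.36 + -1.9
= -6.21 + -1.9
= -8.11
Since z = -8.11 < 0, output = 0

0


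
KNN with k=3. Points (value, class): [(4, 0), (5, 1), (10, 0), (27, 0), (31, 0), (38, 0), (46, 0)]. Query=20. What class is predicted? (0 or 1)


Distances from query 20:
Point 27 (class 0): distance = 7
Point 10 (class 0): distance = 10
Point 31 (class 0): distance = 11
K=3 nearest neighbors: classes = [0, 0, 0]
Votes for class 1: 0 / 3
Majority vote => class 0

0


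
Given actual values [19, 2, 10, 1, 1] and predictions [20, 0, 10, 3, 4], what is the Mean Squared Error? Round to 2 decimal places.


Differences: [-1, 2, 0, -2, -3]
Squared errors: [1, 4, 0, 4, 9]
Sum of squared errors = 18
MSE = 18 / 5 = 3.60

3.60


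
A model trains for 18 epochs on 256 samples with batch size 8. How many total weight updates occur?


Iterations per epoch = 256 / 8 = 32
Total updates = iterations_per_epoch * epochs
= 32 * 18
= 576

576


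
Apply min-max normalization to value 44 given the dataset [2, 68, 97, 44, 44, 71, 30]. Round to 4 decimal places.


Min = 2, Max = 97
Range = 97 - 2 = 95
Scaled = (x - min) / (max - min)
= (44 - 2) / 95
= 42 / 95
= 0.4421

0.4421


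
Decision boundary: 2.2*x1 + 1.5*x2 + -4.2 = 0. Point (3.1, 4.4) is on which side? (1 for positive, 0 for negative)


Compute 2.2 * 3.1 + 1.5 * 4.4 + -4.2
= 6.82 + 6.6 + -4.2
= 9.22
Since 9.22 >= 0, the point is on the positive side.

1


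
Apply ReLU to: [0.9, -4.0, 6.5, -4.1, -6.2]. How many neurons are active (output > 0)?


ReLU(x) = max(0, x) for each element:
ReLU(0.9) = 0.9
ReLU(-4.0) = 0
ReLU(6.5) = 6.5
ReLU(-4.1) = 0
ReLU(-6.2) = 0
Active neurons (>0): 2

2


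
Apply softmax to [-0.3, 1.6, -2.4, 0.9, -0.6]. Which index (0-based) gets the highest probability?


Softmax is a monotonic transformation, so it preserves the argmax.
We need to find the index of the maximum logit.
Index 0: -0.3
Index 1: 1.6
Index 2: -2.4
Index 3: 0.9
Index 4: -0.6
Maximum logit = 1.6 at index 1

1


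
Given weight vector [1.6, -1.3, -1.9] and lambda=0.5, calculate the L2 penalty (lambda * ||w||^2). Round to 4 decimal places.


Squaring each weight:
1.6^2 = 2.56
(-1.3)^2 = 1.69
(-1.9)^2 = 3.61
Sum of squares = 7.86
Penalty = 0.5 * 7.86 = 3.9300

3.9300


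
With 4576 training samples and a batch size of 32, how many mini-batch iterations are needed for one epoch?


Iterations per epoch = dataset_size / batch_size
= 4576 / 32
= 143

143


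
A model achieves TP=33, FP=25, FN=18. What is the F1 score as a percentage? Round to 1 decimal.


Precision = TP / (TP + FP) = 33 / 58 = 0.569
Recall = TP / (TP + FN) = 33 / 51 = 0.6471
F1 = 2 * P * R / (P + R)
= 2 * 0.569 * 0.6471 / (0.569 + 0.6471)
= 0.7363 / 1.216
= 0.6055
As percentage: 60.6%

60.6


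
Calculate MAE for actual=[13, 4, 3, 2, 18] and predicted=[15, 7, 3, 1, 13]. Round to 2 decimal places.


Absolute errors: [2, 3, 0, 1, 5]
Sum of absolute errors = 11
MAE = 11 / 5 = 2.20

2.20


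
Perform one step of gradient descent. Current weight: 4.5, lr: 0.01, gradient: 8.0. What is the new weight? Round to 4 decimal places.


w_new = w_old - lr * gradient
= 4.5 - 0.01 * 8.0
= 4.5 - (0.08)
= 4.4200

4.4200


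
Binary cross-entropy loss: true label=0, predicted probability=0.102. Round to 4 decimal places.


For y=0: Loss = -log(1-p)
= -log(1 - 0.102)
= -log(0.898)
= -(-0.1076)
= 0.1076

0.1076


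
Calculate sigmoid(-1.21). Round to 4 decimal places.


sigmoid(z) = 1 / (1 + exp(-z))
exp(-(-1.21)) = exp(1.21) = 3.3535
1 + 3.3535 = 4.3535
1 / 4.3535 = 0.2297

0.2297


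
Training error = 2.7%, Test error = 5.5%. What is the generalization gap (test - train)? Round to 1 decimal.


Generalization gap = test_error - train_error
= 5.5 - 2.7
= 2.8%
A moderate gap.

2.8


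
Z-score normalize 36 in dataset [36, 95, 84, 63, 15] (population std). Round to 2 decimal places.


Mean = (36 + 95 + 84 + 63 + 15) / 5 = 58.6
Variance = sum((x_i - mean)^2) / n = 880.24
Std = sqrt(880.24) = 29.6688
Z = (x - mean) / std
= (36 - 58.6) / 29.6688
= -22.6 / 29.6688
= -0.76

-0.76


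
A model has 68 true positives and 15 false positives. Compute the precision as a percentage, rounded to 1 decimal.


Precision = TP / (TP + FP) * 100
= 68 / (68 + 15)
= 68 / 83
= 0.8193
= 81.9%

81.9


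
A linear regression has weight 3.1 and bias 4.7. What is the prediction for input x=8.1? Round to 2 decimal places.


y = 3.1 * 8.1 + (4.7)
= 25.11 + (4.7)
= 29.81

29.81


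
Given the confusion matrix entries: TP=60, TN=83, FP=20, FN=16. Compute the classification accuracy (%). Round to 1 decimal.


Accuracy = (TP + TN) / (TP + TN + FP + FN) * 100
= (60 + 83) / (60 + 83 + 20 + 16)
= 143 / 179
= 0.7989
= 79.9%

79.9


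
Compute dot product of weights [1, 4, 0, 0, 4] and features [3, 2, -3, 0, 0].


Element-wise products:
1 * 3 = 3
4 * 2 = 8
0 * -3 = 0
0 * 0 = 0
4 * 0 = 0
Sum = 3 + 8 + 0 + 0 + 0
= 11

11


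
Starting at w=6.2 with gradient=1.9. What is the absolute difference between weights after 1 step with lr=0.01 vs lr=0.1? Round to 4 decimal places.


With lr=0.01: w_new = 6.2 - 0.01 * 1.9 = 6.181
With lr=0.1: w_new = 6.2 - 0.1 * 1.9 = 6.01
Absolute difference = |6.181 - 6.01|
= 0.1710

0.1710


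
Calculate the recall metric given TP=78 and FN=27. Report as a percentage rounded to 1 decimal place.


Recall = TP / (TP + FN) * 100
= 78 / (78 + 27)
= 78 / 105
= 0.7429
= 74.3%

74.3


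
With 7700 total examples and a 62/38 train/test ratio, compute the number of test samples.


Train samples = 7700 * 62% = 4774
Test samples = 7700 - 4774
= 2926

2926


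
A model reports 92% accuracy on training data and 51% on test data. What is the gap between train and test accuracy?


Gap = train_accuracy - test_accuracy
= 92 - 51
= 41%
This large gap strongly indicates overfitting.

41


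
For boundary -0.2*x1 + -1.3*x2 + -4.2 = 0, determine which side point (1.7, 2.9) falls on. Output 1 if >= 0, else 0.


Compute -0.2 * 1.7 + -1.3 * 2.9 + -4.2
= -0.34 + -3.77 + -4.2
= -8.31
Since -8.31 < 0, the point is on the negative side.

0


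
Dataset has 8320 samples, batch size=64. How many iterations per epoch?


Iterations per epoch = dataset_size / batch_size
= 8320 / 64
= 130

130


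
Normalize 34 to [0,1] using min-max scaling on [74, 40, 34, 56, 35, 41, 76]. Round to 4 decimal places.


Min = 34, Max = 76
Range = 76 - 34 = 42
Scaled = (x - min) / (max - min)
= (34 - 34) / 42
= 0 / 42
= 0.0000

0.0000


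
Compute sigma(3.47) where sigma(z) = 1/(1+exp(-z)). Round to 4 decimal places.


sigmoid(z) = 1 / (1 + exp(-z))
exp(-(3.47)) = exp(-3.47) = 0.0311
1 + 0.0311 = 1.0311
1 / 1.0311 = 0.9698

0.9698


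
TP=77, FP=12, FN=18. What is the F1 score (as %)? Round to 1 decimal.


Precision = TP / (TP + FP) = 77 / 89 = 0.8652
Recall = TP / (TP + FN) = 77 / 95 = 0.8105
F1 = 2 * P * R / (P + R)
= 2 * 0.8652 * 0.8105 / (0.8652 + 0.8105)
= 1.4025 / 1.6757
= 0.837
As percentage: 83.7%

83.7


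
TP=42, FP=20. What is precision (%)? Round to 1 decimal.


Precision = TP / (TP + FP) * 100
= 42 / (42 + 20)
= 42 / 62
= 0.6774
= 67.7%

67.7


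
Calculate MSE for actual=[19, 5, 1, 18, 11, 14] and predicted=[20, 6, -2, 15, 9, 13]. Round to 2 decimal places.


Differences: [-1, -1, 3, 3, 2, 1]
Squared errors: [1, 1, 9, 9, 4, 1]
Sum of squared errors = 25
MSE = 25 / 6 = 4.17

4.17


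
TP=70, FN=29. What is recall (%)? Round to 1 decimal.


Recall = TP / (TP + FN) * 100
= 70 / (70 + 29)
= 70 / 99
= 0.7071
= 70.7%

70.7


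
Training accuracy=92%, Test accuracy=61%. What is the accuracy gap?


Gap = train_accuracy - test_accuracy
= 92 - 61
= 31%
This large gap strongly indicates overfitting.

31


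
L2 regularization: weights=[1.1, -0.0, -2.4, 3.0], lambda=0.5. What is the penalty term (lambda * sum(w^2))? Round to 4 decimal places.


Squaring each weight:
1.1^2 = 1.21
(-0.0)^2 = 0.0
(-2.4)^2 = 5.76
3.0^2 = 9.0
Sum of squares = 15.97
Penalty = 0.5 * 15.97 = 7.9850

7.9850


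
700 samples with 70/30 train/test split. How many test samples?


Train samples = 700 * 70% = 490
Test samples = 700 - 490
= 210

210


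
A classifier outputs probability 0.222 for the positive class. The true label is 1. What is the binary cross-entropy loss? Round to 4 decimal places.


For y=1: Loss = -log(p)
= -log(0.222)
= -(-1.5051)
= 1.5051

1.5051


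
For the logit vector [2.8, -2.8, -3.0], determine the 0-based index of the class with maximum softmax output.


Softmax is a monotonic transformation, so it preserves the argmax.
We need to find the index of the maximum logit.
Index 0: 2.8
Index 1: -2.8
Index 2: -3.0
Maximum logit = 2.8 at index 0

0


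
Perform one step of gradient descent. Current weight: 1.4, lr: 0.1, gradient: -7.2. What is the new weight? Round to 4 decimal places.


w_new = w_old - lr * gradient
= 1.4 - 0.1 * -7.2
= 1.4 - (-0.72)
= 2.1200

2.1200


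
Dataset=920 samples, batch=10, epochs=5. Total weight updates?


Iterations per epoch = 920 / 10 = 92
Total updates = iterations_per_epoch * epochs
= 92 * 5
= 460

460


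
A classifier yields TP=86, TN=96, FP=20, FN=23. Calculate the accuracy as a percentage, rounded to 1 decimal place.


Accuracy = (TP + TN) / (TP + TN + FP + FN) * 100
= (86 + 96) / (86 + 96 + 20 + 23)
= 182 / 225
= 0.8089
= 80.9%

80.9


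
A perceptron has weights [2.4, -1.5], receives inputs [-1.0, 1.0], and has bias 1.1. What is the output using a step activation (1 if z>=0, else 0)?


z = w . x + b
= 2.4*-1.0 + -1.5*1.0 + 1.1
= -2.4 + -1.5 + 1.1
= -3.9 + 1.1
= -2.8
Since z = -2.8 < 0, output = 0

0


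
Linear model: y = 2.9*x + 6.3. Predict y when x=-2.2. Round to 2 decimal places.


y = 2.9 * -2.2 + (6.3)
= -6.38 + (6.3)
= -0.08

-0.08


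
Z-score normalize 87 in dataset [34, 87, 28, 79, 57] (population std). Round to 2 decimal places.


Mean = (34 + 87 + 28 + 79 + 57) / 5 = 57.0
Variance = sum((x_i - mean)^2) / n = 550.8
Std = sqrt(550.8) = 23.4691
Z = (x - mean) / std
= (87 - 57.0) / 23.4691
= 30.0 / 23.4691
= 1.28

1.28


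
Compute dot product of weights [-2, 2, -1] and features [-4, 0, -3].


Element-wise products:
-2 * -4 = 8
2 * 0 = 0
-1 * -3 = 3
Sum = 8 + 0 + 3
= 11

11


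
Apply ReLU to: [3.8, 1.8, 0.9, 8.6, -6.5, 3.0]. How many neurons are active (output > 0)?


ReLU(x) = max(0, x) for each element:
ReLU(3.8) = 3.8
ReLU(1.8) = 1.8
ReLU(0.9) = 0.9
ReLU(8.6) = 8.6
ReLU(-6.5) = 0
ReLU(3.0) = 3.0
Active neurons (>0): 5

5


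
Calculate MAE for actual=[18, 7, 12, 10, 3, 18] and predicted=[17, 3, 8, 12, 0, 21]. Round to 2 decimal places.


Absolute errors: [1, 4, 4, 2, 3, 3]
Sum of absolute errors = 17
MAE = 17 / 6 = 2.83

2.83


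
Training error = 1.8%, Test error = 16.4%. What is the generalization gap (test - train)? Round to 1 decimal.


Generalization gap = test_error - train_error
= 16.4 - 1.8
= 14.6%
A large gap suggests overfitting.

14.6


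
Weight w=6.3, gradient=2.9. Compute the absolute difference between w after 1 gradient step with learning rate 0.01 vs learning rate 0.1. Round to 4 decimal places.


With lr=0.01: w_new = 6.3 - 0.01 * 2.9 = 6.271
With lr=0.1: w_new = 6.3 - 0.1 * 2.9 = 6.01
Absolute difference = |6.271 - 6.01|
= 0.2610

0.2610


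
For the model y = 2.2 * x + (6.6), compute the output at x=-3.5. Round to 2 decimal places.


y = 2.2 * -3.5 + (6.6)
= -7.7 + (6.6)
= -1.10

-1.10


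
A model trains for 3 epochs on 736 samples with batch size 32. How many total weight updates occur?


Iterations per epoch = 736 / 32 = 23
Total updates = iterations_per_epoch * epochs
= 23 * 3
= 69

69


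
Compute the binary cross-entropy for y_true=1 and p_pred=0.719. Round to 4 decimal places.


For y=1: Loss = -log(p)
= -log(0.719)
= -(-0.3299)
= 0.3299

0.3299


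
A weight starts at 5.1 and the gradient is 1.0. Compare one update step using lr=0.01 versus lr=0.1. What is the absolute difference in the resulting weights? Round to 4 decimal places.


With lr=0.01: w_new = 5.1 - 0.01 * 1.0 = 5.09
With lr=0.1: w_new = 5.1 - 0.1 * 1.0 = 5.0
Absolute difference = |5.09 - 5.0|
= 0.0900

0.0900


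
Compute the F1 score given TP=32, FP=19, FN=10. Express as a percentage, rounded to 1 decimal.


Precision = TP / (TP + FP) = 32 / 51 = 0.6275
Recall = TP / (TP + FN) = 32 / 42 = 0.7619
F1 = 2 * P * R / (P + R)
= 2 * 0.6275 * 0.7619 / (0.6275 + 0.7619)
= 0.9561 / 1.3894
= 0.6882
As percentage: 68.8%

68.8


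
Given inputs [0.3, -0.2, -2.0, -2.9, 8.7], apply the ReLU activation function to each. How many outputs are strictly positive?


ReLU(x) = max(0, x) for each element:
ReLU(0.3) = 0.3
ReLU(-0.2) = 0
ReLU(-2.0) = 0
ReLU(-2.9) = 0
ReLU(8.7) = 8.7
Active neurons (>0): 2

2


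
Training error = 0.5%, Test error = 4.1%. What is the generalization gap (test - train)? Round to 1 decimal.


Generalization gap = test_error - train_error
= 4.1 - 0.5
= 3.6%
A moderate gap.

3.6


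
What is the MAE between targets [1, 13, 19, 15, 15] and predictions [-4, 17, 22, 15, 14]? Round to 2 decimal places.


Absolute errors: [5, 4, 3, 0, 1]
Sum of absolute errors = 13
MAE = 13 / 5 = 2.60

2.60


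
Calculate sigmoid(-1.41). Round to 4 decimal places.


sigmoid(z) = 1 / (1 + exp(-z))
exp(-(-1.41)) = exp(1.41) = 4.096
1 + 4.096 = 5.096
1 / 5.096 = 0.1962

0.1962


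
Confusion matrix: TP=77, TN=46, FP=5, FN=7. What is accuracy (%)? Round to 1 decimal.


Accuracy = (TP + TN) / (TP + TN + FP + FN) * 100
= (77 + 46) / (77 + 46 + 5 + 7)
= 123 / 135
= 0.9111
= 91.1%

91.1


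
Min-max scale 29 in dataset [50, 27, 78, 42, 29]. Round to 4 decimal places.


Min = 27, Max = 78
Range = 78 - 27 = 51
Scaled = (x - min) / (max - min)
= (29 - 27) / 51
= 2 / 51
= 0.0392

0.0392


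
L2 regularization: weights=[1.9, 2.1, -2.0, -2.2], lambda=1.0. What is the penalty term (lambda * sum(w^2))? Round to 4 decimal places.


Squaring each weight:
1.9^2 = 3.61
2.1^2 = 4.41
(-2.0)^2 = 4.0
(-2.2)^2 = 4.84
Sum of squares = 16.86
Penalty = 1.0 * 16.86 = 16.8600

16.8600


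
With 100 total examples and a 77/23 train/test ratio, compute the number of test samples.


Train samples = 100 * 77% = 77
Test samples = 100 - 77
= 23

23


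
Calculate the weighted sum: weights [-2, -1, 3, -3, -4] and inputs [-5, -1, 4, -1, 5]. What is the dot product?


Element-wise products:
-2 * -5 = 10
-1 * -1 = 1
3 * 4 = 12
-3 * -1 = 3
-4 * 5 = -20
Sum = 10 + 1 + 12 + 3 + -20
= 6

6


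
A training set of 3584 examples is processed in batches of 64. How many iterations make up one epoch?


Iterations per epoch = dataset_size / batch_size
= 3584 / 64
= 56

56


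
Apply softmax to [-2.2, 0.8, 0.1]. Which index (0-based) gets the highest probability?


Softmax is a monotonic transformation, so it preserves the argmax.
We need to find the index of the maximum logit.
Index 0: -2.2
Index 1: 0.8
Index 2: 0.1
Maximum logit = 0.8 at index 1

1


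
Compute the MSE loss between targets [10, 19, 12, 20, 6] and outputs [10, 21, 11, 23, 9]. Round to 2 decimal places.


Differences: [0, -2, 1, -3, -3]
Squared errors: [0, 4, 1, 9, 9]
Sum of squared errors = 23
MSE = 23 / 5 = 4.60

4.60


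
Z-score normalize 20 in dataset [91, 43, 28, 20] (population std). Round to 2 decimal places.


Mean = (91 + 43 + 28 + 20) / 4 = 45.5
Variance = sum((x_i - mean)^2) / n = 758.25
Std = sqrt(758.25) = 27.5363
Z = (x - mean) / std
= (20 - 45.5) / 27.5363
= -25.5 / 27.5363
= -0.93

-0.93


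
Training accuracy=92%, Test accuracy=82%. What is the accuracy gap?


Gap = train_accuracy - test_accuracy
= 92 - 82
= 10%
This moderate gap may indicate mild overfitting.

10


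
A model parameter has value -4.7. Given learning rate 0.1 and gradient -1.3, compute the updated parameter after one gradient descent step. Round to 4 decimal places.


w_new = w_old - lr * gradient
= -4.7 - 0.1 * -1.3
= -4.7 - (-0.13)
= -4.5700

-4.5700


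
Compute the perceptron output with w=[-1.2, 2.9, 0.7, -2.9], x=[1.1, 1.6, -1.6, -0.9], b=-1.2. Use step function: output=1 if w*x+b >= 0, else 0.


z = w . x + b
= -1.2*1.1 + 2.9*1.6 + 0.7*-1.6 + -2.9*-0.9 + -1.2
= -1.32 + 4.64 + -1.12 + 2.61 + -1.2
= 4.81 + -1.2
= 3.61
Since z = 3.61 >= 0, output = 1

1


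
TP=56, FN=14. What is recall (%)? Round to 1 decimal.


Recall = TP / (TP + FN) * 100
= 56 / (56 + 14)
= 56 / 70
= 0.8
= 80.0%

80.0


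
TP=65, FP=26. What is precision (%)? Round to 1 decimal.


Precision = TP / (TP + FP) * 100
= 65 / (65 + 26)
= 65 / 91
= 0.7143
= 71.4%

71.4


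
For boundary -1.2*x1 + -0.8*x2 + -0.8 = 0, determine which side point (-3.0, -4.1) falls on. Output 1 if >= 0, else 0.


Compute -1.2 * -3.0 + -0.8 * -4.1 + -0.8
= 3.6 + 3.28 + -0.8
= 6.08
Since 6.08 >= 0, the point is on the positive side.

1


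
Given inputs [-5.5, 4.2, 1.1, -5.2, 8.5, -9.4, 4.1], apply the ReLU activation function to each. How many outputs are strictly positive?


ReLU(x) = max(0, x) for each element:
ReLU(-5.5) = 0
ReLU(4.2) = 4.2
ReLU(1.1) = 1.1
ReLU(-5.2) = 0
ReLU(8.5) = 8.5
ReLU(-9.4) = 0
ReLU(4.1) = 4.1
Active neurons (>0): 4

4


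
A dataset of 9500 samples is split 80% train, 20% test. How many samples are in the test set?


Train samples = 9500 * 80% = 7600
Test samples = 9500 - 7600
= 1900

1900


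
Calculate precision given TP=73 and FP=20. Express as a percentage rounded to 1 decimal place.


Precision = TP / (TP + FP) * 100
= 73 / (73 + 20)
= 73 / 93
= 0.7849
= 78.5%

78.5


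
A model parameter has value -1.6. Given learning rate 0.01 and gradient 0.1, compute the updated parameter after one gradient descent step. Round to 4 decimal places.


w_new = w_old - lr * gradient
= -1.6 - 0.01 * 0.1
= -1.6 - (0.001)
= -1.6010

-1.6010


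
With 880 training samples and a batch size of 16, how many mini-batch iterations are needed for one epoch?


Iterations per epoch = dataset_size / batch_size
= 880 / 16
= 55

55


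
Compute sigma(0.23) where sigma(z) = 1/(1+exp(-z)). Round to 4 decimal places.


sigmoid(z) = 1 / (1 + exp(-z))
exp(-(0.23)) = exp(-0.23) = 0.7945
1 + 0.7945 = 1.7945
1 / 1.7945 = 0.5572

0.5572


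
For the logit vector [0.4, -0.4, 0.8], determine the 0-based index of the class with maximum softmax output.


Softmax is a monotonic transformation, so it preserves the argmax.
We need to find the index of the maximum logit.
Index 0: 0.4
Index 1: -0.4
Index 2: 0.8
Maximum logit = 0.8 at index 2

2


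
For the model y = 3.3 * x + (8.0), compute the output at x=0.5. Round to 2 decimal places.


y = 3.3 * 0.5 + (8.0)
= 1.65 + (8.0)
= 9.65

9.65


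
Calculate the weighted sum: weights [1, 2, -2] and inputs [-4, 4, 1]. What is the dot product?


Element-wise products:
1 * -4 = -4
2 * 4 = 8
-2 * 1 = -2
Sum = -4 + 8 + -2
= 2

2


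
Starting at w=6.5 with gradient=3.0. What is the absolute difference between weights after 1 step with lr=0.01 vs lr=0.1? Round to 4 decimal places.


With lr=0.01: w_new = 6.5 - 0.01 * 3.0 = 6.47
With lr=0.1: w_new = 6.5 - 0.1 * 3.0 = 6.2
Absolute difference = |6.47 - 6.2|
= 0.2700

0.2700


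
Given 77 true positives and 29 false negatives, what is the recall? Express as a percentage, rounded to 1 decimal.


Recall = TP / (TP + FN) * 100
= 77 / (77 + 29)
= 77 / 106
= 0.7264
= 72.6%

72.6


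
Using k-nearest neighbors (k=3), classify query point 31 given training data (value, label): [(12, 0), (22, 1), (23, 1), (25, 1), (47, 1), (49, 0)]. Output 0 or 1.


Distances from query 31:
Point 25 (class 1): distance = 6
Point 23 (class 1): distance = 8
Point 22 (class 1): distance = 9
K=3 nearest neighbors: classes = [1, 1, 1]
Votes for class 1: 3 / 3
Majority vote => class 1

1


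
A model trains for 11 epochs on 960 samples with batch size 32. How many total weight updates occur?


Iterations per epoch = 960 / 32 = 30
Total updates = iterations_per_epoch * epochs
= 30 * 11
= 330

330


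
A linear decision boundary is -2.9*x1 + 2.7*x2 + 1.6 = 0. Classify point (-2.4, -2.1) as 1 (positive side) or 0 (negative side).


Compute -2.9 * -2.4 + 2.7 * -2.1 + 1.6
= 6.96 + -5.67 + 1.6
= 2.89
Since 2.89 >= 0, the point is on the positive side.

1


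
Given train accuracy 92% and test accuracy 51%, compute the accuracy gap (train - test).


Gap = train_accuracy - test_accuracy
= 92 - 51
= 41%
This large gap strongly indicates overfitting.

41


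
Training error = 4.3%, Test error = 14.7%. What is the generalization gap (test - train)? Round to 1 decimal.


Generalization gap = test_error - train_error
= 14.7 - 4.3
= 10.4%
A large gap suggests overfitting.

10.4


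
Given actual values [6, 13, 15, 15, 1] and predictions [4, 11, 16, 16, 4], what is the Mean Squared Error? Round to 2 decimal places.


Differences: [2, 2, -1, -1, -3]
Squared errors: [4, 4, 1, 1, 9]
Sum of squared errors = 19
MSE = 19 / 5 = 3.80

3.80


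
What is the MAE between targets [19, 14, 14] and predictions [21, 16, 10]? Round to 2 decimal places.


Absolute errors: [2, 2, 4]
Sum of absolute errors = 8
MAE = 8 / 3 = 2.67

2.67


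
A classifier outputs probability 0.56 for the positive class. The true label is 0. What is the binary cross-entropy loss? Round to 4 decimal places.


For y=0: Loss = -log(1-p)
= -log(1 - 0.56)
= -log(0.44)
= -(-0.821)
= 0.8210

0.8210


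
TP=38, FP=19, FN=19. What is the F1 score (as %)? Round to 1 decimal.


Precision = TP / (TP + FP) = 38 / 57 = 0.6667
Recall = TP / (TP + FN) = 38 / 57 = 0.6667
F1 = 2 * P * R / (P + R)
= 2 * 0.6667 * 0.6667 / (0.6667 + 0.6667)
= 0.8889 / 1.3333
= 0.6667
As percentage: 66.7%

66.7


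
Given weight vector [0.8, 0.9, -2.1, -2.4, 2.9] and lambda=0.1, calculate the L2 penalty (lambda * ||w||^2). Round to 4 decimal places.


Squaring each weight:
0.8^2 = 0.64
0.9^2 = 0.81
(-2.1)^2 = 4.41
(-2.4)^2 = 5.76
2.9^2 = 8.41
Sum of squares = 20.03
Penalty = 0.1 * 20.03 = 2.0030

2.0030


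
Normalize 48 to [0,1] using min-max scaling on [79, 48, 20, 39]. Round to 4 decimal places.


Min = 20, Max = 79
Range = 79 - 20 = 59
Scaled = (x - min) / (max - min)
= (48 - 20) / 59
= 28 / 59
= 0.4746

0.4746


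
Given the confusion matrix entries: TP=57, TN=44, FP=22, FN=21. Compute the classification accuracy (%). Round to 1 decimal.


Accuracy = (TP + TN) / (TP + TN + FP + FN) * 100
= (57 + 44) / (57 + 44 + 22 + 21)
= 101 / 144
= 0.7014
= 70.1%

70.1


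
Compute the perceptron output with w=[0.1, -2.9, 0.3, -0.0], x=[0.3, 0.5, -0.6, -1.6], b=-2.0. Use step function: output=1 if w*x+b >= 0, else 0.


z = w . x + b
= 0.1*0.3 + -2.9*0.5 + 0.3*-0.6 + -0.0*-1.6 + -2.0
= 0.03 + -1.45 + -0.18 + 0.0 + -2.0
= -1.6 + -2.0
= -3.6
Since z = -3.6 < 0, output = 0

0


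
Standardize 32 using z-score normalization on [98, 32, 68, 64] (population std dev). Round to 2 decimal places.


Mean = (98 + 32 + 68 + 64) / 4 = 65.5
Variance = sum((x_i - mean)^2) / n = 546.75
Std = sqrt(546.75) = 23.3827
Z = (x - mean) / std
= (32 - 65.5) / 23.3827
= -33.5 / 23.3827
= -1.43

-1.43


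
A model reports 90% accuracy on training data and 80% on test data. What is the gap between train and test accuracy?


Gap = train_accuracy - test_accuracy
= 90 - 80
= 10%
This moderate gap may indicate mild overfitting.

10


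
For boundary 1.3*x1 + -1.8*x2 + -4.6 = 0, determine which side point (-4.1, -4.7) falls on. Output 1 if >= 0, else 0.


Compute 1.3 * -4.1 + -1.8 * -4.7 + -4.6
= -5.33 + 8.46 + -4.6
= -1.47
Since -1.47 < 0, the point is on the negative side.

0


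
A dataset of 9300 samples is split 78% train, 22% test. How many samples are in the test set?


Train samples = 9300 * 78% = 7254
Test samples = 9300 - 7254
= 2046

2046


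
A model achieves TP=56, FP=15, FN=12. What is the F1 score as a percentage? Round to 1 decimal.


Precision = TP / (TP + FP) = 56 / 71 = 0.7887
Recall = TP / (TP + FN) = 56 / 68 = 0.8235
F1 = 2 * P * R / (P + R)
= 2 * 0.7887 * 0.8235 / (0.7887 + 0.8235)
= 1.2991 / 1.6123
= 0.8058
As percentage: 80.6%

80.6


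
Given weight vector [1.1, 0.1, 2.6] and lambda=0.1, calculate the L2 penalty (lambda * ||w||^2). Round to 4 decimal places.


Squaring each weight:
1.1^2 = 1.21
0.1^2 = 0.01
2.6^2 = 6.76
Sum of squares = 7.98
Penalty = 0.1 * 7.98 = 0.7980

0.7980


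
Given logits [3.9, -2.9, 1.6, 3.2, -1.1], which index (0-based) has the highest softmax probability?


Softmax is a monotonic transformation, so it preserves the argmax.
We need to find the index of the maximum logit.
Index 0: 3.9
Index 1: -2.9
Index 2: 1.6
Index 3: 3.2
Index 4: -1.1
Maximum logit = 3.9 at index 0

0


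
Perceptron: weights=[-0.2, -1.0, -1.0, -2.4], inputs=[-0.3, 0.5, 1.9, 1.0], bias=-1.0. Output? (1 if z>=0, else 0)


z = w . x + b
= -0.2*-0.3 + -1.0*0.5 + -1.0*1.9 + -2.4*1.0 + -1.0
= 0.06 + -0.5 + -1.9 + -2.4 + -1.0
= -4.74 + -1.0
= -5.74
Since z = -5.74 < 0, output = 0

0


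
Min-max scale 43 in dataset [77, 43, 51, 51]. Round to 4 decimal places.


Min = 43, Max = 77
Range = 77 - 43 = 34
Scaled = (x - min) / (max - min)
= (43 - 43) / 34
= 0 / 34
= 0.0000

0.0000


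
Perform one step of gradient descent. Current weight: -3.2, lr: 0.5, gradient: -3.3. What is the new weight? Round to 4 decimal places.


w_new = w_old - lr * gradient
= -3.2 - 0.5 * -3.3
= -3.2 - (-1.65)
= -1.5500

-1.5500


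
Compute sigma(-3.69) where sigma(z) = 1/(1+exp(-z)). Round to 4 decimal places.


sigmoid(z) = 1 / (1 + exp(-z))
exp(-(-3.69)) = exp(3.69) = 40.0448
1 + 40.0448 = 41.0448
1 / 41.0448 = 0.0244

0.0244


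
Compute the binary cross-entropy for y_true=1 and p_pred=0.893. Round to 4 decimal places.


For y=1: Loss = -log(p)
= -log(0.893)
= -(-0.1132)
= 0.1132

0.1132


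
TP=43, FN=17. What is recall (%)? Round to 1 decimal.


Recall = TP / (TP + FN) * 100
= 43 / (43 + 17)
= 43 / 60
= 0.7167
= 71.7%

71.7


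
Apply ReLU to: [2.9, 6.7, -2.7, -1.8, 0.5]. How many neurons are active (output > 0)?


ReLU(x) = max(0, x) for each element:
ReLU(2.9) = 2.9
ReLU(6.7) = 6.7
ReLU(-2.7) = 0
ReLU(-1.8) = 0
ReLU(0.5) = 0.5
Active neurons (>0): 3

3


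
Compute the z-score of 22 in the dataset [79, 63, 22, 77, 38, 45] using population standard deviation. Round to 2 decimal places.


Mean = (79 + 63 + 22 + 77 + 38 + 45) / 6 = 54.0
Variance = sum((x_i - mean)^2) / n = 432.6667
Std = sqrt(432.6667) = 20.8006
Z = (x - mean) / std
= (22 - 54.0) / 20.8006
= -32.0 / 20.8006
= -1.54

-1.54


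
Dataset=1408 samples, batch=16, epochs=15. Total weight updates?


Iterations per epoch = 1408 / 16 = 88
Total updates = iterations_per_epoch * epochs
= 88 * 15
= 1320

1320


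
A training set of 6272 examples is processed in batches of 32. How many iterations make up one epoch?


Iterations per epoch = dataset_size / batch_size
= 6272 / 32
= 196

196


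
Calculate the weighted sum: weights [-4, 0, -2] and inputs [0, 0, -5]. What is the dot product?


Element-wise products:
-4 * 0 = 0
0 * 0 = 0
-2 * -5 = 10
Sum = 0 + 0 + 10
= 10

10


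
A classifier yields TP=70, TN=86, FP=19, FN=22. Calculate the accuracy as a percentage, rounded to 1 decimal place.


Accuracy = (TP + TN) / (TP + TN + FP + FN) * 100
= (70 + 86) / (70 + 86 + 19 + 22)
= 156 / 197
= 0.7919
= 79.2%

79.2


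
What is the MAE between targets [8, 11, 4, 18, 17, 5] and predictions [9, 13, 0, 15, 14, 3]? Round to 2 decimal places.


Absolute errors: [1, 2, 4, 3, 3, 2]
Sum of absolute errors = 15
MAE = 15 / 6 = 2.50

2.50


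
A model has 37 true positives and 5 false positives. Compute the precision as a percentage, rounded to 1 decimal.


Precision = TP / (TP + FP) * 100
= 37 / (37 + 5)
= 37 / 42
= 0.881
= 88.1%

88.1


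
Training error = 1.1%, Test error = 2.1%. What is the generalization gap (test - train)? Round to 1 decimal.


Generalization gap = test_error - train_error
= 2.1 - 1.1
= 1.0%
A small gap suggests good generalization.

1.0


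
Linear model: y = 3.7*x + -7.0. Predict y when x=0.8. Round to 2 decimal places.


y = 3.7 * 0.8 + (-7.0)
= 2.96 + (-7.0)
= -4.04

-4.04


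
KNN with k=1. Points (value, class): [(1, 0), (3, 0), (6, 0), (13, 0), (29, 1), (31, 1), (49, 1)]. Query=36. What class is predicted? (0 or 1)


Distances from query 36:
Point 31 (class 1): distance = 5
K=1 nearest neighbors: classes = [1]
Votes for class 1: 1 / 1
Majority vote => class 1

1


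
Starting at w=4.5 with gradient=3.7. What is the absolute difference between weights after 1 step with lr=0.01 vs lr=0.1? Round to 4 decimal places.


With lr=0.01: w_new = 4.5 - 0.01 * 3.7 = 4.463
With lr=0.1: w_new = 4.5 - 0.1 * 3.7 = 4.13
Absolute difference = |4.463 - 4.13|
= 0.3330

0.3330


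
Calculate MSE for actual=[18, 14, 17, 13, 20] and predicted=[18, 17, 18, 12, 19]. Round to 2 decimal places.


Differences: [0, -3, -1, 1, 1]
Squared errors: [0, 9, 1, 1, 1]
Sum of squared errors = 12
MSE = 12 / 5 = 2.40

2.40


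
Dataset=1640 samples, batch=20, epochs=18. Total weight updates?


Iterations per epoch = 1640 / 20 = 82
Total updates = iterations_per_epoch * epochs
= 82 * 18
= 1476

1476


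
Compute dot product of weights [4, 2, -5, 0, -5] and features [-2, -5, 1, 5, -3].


Element-wise products:
4 * -2 = -8
2 * -5 = -10
-5 * 1 = -5
0 * 5 = 0
-5 * -3 = 15
Sum = -8 + -10 + -5 + 0 + 15
= -8

-8


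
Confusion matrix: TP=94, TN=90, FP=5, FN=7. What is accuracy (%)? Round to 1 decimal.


Accuracy = (TP + TN) / (TP + TN + FP + FN) * 100
= (94 + 90) / (94 + 90 + 5 + 7)
= 184 / 196
= 0.9388
= 93.9%

93.9


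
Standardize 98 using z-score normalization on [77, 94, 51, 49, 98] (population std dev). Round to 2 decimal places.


Mean = (77 + 94 + 51 + 49 + 98) / 5 = 73.8
Variance = sum((x_i - mean)^2) / n = 427.76
Std = sqrt(427.76) = 20.6824
Z = (x - mean) / std
= (98 - 73.8) / 20.6824
= 24.2 / 20.6824
= 1.17

1.17


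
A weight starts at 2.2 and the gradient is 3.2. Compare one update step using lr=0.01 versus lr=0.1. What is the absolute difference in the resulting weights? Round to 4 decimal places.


With lr=0.01: w_new = 2.2 - 0.01 * 3.2 = 2.168
With lr=0.1: w_new = 2.2 - 0.1 * 3.2 = 1.88
Absolute difference = |2.168 - 1.88|
= 0.2880

0.2880


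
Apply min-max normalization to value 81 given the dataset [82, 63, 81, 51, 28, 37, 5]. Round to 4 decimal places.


Min = 5, Max = 82
Range = 82 - 5 = 77
Scaled = (x - min) / (max - min)
= (81 - 5) / 77
= 76 / 77
= 0.9870

0.9870


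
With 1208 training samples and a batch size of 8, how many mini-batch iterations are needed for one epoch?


Iterations per epoch = dataset_size / batch_size
= 1208 / 8
= 151

151


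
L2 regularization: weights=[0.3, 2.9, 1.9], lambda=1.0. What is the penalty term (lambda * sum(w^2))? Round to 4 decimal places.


Squaring each weight:
0.3^2 = 0.09
2.9^2 = 8.41
1.9^2 = 3.61
Sum of squares = 12.11
Penalty = 1.0 * 12.11 = 12.1100

12.1100


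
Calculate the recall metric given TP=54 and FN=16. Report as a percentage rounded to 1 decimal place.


Recall = TP / (TP + FN) * 100
= 54 / (54 + 16)
= 54 / 70
= 0.7714
= 77.1%

77.1


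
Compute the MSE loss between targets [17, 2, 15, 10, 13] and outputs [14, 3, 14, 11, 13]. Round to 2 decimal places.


Differences: [3, -1, 1, -1, 0]
Squared errors: [9, 1, 1, 1, 0]
Sum of squared errors = 12
MSE = 12 / 5 = 2.40

2.40


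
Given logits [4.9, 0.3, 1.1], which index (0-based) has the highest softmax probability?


Softmax is a monotonic transformation, so it preserves the argmax.
We need to find the index of the maximum logit.
Index 0: 4.9
Index 1: 0.3
Index 2: 1.1
Maximum logit = 4.9 at index 0

0


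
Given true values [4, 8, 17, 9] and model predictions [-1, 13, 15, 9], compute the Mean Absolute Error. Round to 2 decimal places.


Absolute errors: [5, 5, 2, 0]
Sum of absolute errors = 12
MAE = 12 / 4 = 3.00

3.00


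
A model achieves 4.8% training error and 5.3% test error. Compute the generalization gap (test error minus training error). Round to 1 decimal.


Generalization gap = test_error - train_error
= 5.3 - 4.8
= 0.5%
A small gap suggests good generalization.

0.5


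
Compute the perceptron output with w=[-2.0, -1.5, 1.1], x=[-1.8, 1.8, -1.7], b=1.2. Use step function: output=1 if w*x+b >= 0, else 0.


z = w . x + b
= -2.0*-1.8 + -1.5*1.8 + 1.1*-1.7 + 1.2
= 3.6 + -2.7 + -1.87 + 1.2
= -0.97 + 1.2
= 0.23
Since z = 0.23 >= 0, output = 1

1


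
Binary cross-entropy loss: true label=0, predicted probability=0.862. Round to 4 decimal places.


For y=0: Loss = -log(1-p)
= -log(1 - 0.862)
= -log(0.138)
= -(-1.9805)
= 1.9805

1.9805


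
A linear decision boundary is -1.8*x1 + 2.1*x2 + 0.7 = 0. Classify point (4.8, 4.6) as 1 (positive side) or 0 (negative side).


Compute -1.8 * 4.8 + 2.1 * 4.6 + 0.7
= -8.64 + 9.66 + 0.7
= 1.72
Since 1.72 >= 0, the point is on the positive side.

1


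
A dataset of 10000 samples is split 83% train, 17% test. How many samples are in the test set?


Train samples = 10000 * 83% = 8300
Test samples = 10000 - 8300
= 1700

1700


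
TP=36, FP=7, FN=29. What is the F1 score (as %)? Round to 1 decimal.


Precision = TP / (TP + FP) = 36 / 43 = 0.8372
Recall = TP / (TP + FN) = 36 / 65 = 0.5538
F1 = 2 * P * R / (P + R)
= 2 * 0.8372 * 0.5538 / (0.8372 + 0.5538)
= 0.9274 / 1.3911
= 0.6667
As percentage: 66.7%

66.7


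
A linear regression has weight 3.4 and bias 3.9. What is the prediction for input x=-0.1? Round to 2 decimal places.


y = 3.4 * -0.1 + (3.9)
= -0.34 + (3.9)
= 3.56

3.56


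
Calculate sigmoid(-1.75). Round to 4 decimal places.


sigmoid(z) = 1 / (1 + exp(-z))
exp(-(-1.75)) = exp(1.75) = 5.7546
1 + 5.7546 = 6.7546
1 / 6.7546 = 0.1480

0.1480


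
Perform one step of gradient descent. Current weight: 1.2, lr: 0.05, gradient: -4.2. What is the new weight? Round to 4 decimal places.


w_new = w_old - lr * gradient
= 1.2 - 0.05 * -4.2
= 1.2 - (-0.21)
= 1.4100

1.4100


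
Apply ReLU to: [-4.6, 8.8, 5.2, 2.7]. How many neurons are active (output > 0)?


ReLU(x) = max(0, x) for each element:
ReLU(-4.6) = 0
ReLU(8.8) = 8.8
ReLU(5.2) = 5.2
ReLU(2.7) = 2.7
Active neurons (>0): 3

3


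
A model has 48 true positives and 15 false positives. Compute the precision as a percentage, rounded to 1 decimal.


Precision = TP / (TP + FP) * 100
= 48 / (48 + 15)
= 48 / 63
= 0.7619
= 76.2%

76.2
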